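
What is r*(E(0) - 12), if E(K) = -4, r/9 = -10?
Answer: 1440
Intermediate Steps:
r = -90 (r = 9*(-10) = -90)
r*(E(0) - 12) = -90*(-4 - 12) = -90*(-16) = 1440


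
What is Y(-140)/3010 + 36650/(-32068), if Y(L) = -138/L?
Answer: -1929985577/1689181900 ≈ -1.1426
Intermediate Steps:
Y(-140)/3010 + 36650/(-32068) = -138/(-140)/3010 + 36650/(-32068) = -138*(-1/140)*(1/3010) + 36650*(-1/32068) = (69/70)*(1/3010) - 18325/16034 = 69/210700 - 18325/16034 = -1929985577/1689181900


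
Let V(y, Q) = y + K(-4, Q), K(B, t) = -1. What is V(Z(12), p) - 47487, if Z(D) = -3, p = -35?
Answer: -47491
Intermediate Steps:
V(y, Q) = -1 + y (V(y, Q) = y - 1 = -1 + y)
V(Z(12), p) - 47487 = (-1 - 3) - 47487 = -4 - 47487 = -47491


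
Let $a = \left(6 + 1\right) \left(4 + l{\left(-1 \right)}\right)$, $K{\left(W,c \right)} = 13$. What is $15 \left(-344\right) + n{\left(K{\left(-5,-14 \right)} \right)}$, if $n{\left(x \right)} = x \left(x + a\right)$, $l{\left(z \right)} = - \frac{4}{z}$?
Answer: $-4263$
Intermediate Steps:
$a = 56$ ($a = \left(6 + 1\right) \left(4 - \frac{4}{-1}\right) = 7 \left(4 - -4\right) = 7 \left(4 + 4\right) = 7 \cdot 8 = 56$)
$n{\left(x \right)} = x \left(56 + x\right)$ ($n{\left(x \right)} = x \left(x + 56\right) = x \left(56 + x\right)$)
$15 \left(-344\right) + n{\left(K{\left(-5,-14 \right)} \right)} = 15 \left(-344\right) + 13 \left(56 + 13\right) = -5160 + 13 \cdot 69 = -5160 + 897 = -4263$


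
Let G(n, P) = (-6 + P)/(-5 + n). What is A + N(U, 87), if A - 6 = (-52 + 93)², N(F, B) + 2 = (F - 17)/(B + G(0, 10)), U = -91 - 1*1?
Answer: 725690/431 ≈ 1683.7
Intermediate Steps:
G(n, P) = (-6 + P)/(-5 + n)
U = -92 (U = -91 - 1 = -92)
N(F, B) = -2 + (-17 + F)/(-⅘ + B) (N(F, B) = -2 + (F - 17)/(B + (-6 + 10)/(-5 + 0)) = -2 + (-17 + F)/(B + 4/(-5)) = -2 + (-17 + F)/(B - ⅕*4) = -2 + (-17 + F)/(B - ⅘) = -2 + (-17 + F)/(-⅘ + B))
A = 1687 (A = 6 + (-52 + 93)² = 6 + 41² = 6 + 1681 = 1687)
A + N(U, 87) = 1687 + (-77 - 10*87 + 5*(-92))/(-4 + 5*87) = 1687 + (-77 - 870 - 460)/(-4 + 435) = 1687 - 1407/431 = 725690/431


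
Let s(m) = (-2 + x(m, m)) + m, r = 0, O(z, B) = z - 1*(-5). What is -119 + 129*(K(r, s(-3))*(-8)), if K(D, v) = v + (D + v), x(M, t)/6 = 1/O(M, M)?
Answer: 4009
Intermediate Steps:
O(z, B) = 5 + z (O(z, B) = z + 5 = 5 + z)
x(M, t) = 6/(5 + M)
s(m) = -2 + m + 6/(5 + m) (s(m) = (-2 + 6/(5 + m)) + m = -2 + m + 6/(5 + m))
K(D, v) = D + 2*v
-119 + 129*(K(r, s(-3))*(-8)) = -119 + 129*((0 + 2*((6 + (-2 - 3)*(5 - 3))/(5 - 3)))*(-8)) = -119 + 129*((0 + 2*((6 - 5*2)/2))*(-8)) = -119 + 129*((0 + 2*((6 - 10)/2))*(-8)) = -119 + 129*((0 + 2*((½)*(-4)))*(-8)) = -119 + 129*((0 + 2*(-2))*(-8)) = -119 + 129*((0 - 4)*(-8)) = -119 + 129*(-4*(-8)) = -119 + 129*32 = -119 + 4128 = 4009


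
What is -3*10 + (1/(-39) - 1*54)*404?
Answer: -852398/39 ≈ -21856.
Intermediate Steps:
-3*10 + (1/(-39) - 1*54)*404 = -30 + (-1/39 - 54)*404 = -30 - 2107/39*404 = -30 - 851228/39 = -852398/39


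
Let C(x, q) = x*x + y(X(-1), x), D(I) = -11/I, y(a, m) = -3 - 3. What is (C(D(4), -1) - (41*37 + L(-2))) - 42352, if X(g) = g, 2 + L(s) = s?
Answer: -701815/16 ≈ -43863.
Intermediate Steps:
L(s) = -2 + s
y(a, m) = -6
C(x, q) = -6 + x² (C(x, q) = x*x - 6 = x² - 6 = -6 + x²)
(C(D(4), -1) - (41*37 + L(-2))) - 42352 = ((-6 + (-11/4)²) - (41*37 + (-2 - 2))) - 42352 = ((-6 + (-11*¼)²) - (1517 - 4)) - 42352 = ((-6 + (-11/4)²) - 1*1513) - 42352 = ((-6 + 121/16) - 1513) - 42352 = (25/16 - 1513) - 42352 = -24183/16 - 42352 = -701815/16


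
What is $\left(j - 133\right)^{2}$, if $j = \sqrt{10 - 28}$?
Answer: $17671 - 798 i \sqrt{2} \approx 17671.0 - 1128.5 i$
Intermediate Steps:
$j = 3 i \sqrt{2}$ ($j = \sqrt{-18} = 3 i \sqrt{2} \approx 4.2426 i$)
$\left(j - 133\right)^{2} = \left(3 i \sqrt{2} - 133\right)^{2} = \left(-133 + 3 i \sqrt{2}\right)^{2}$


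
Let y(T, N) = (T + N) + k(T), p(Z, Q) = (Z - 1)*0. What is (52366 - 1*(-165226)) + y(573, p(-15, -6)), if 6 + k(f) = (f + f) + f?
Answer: 219878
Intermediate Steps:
k(f) = -6 + 3*f (k(f) = -6 + ((f + f) + f) = -6 + (2*f + f) = -6 + 3*f)
p(Z, Q) = 0 (p(Z, Q) = (-1 + Z)*0 = 0)
y(T, N) = -6 + N + 4*T (y(T, N) = (T + N) + (-6 + 3*T) = (N + T) + (-6 + 3*T) = -6 + N + 4*T)
(52366 - 1*(-165226)) + y(573, p(-15, -6)) = (52366 - 1*(-165226)) + (-6 + 0 + 4*573) = (52366 + 165226) + (-6 + 0 + 2292) = 217592 + 2286 = 219878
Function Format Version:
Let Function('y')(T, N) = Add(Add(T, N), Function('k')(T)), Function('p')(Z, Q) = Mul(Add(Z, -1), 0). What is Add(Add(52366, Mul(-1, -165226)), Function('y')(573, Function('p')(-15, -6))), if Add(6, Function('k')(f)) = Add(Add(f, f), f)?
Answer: 219878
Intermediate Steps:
Function('k')(f) = Add(-6, Mul(3, f)) (Function('k')(f) = Add(-6, Add(Add(f, f), f)) = Add(-6, Add(Mul(2, f), f)) = Add(-6, Mul(3, f)))
Function('p')(Z, Q) = 0 (Function('p')(Z, Q) = Mul(Add(-1, Z), 0) = 0)
Function('y')(T, N) = Add(-6, N, Mul(4, T)) (Function('y')(T, N) = Add(Add(T, N), Add(-6, Mul(3, T))) = Add(Add(N, T), Add(-6, Mul(3, T))) = Add(-6, N, Mul(4, T)))
Add(Add(52366, Mul(-1, -165226)), Function('y')(573, Function('p')(-15, -6))) = Add(Add(52366, Mul(-1, -165226)), Add(-6, 0, Mul(4, 573))) = Add(Add(52366, 165226), Add(-6, 0, 2292)) = Add(217592, 2286) = 219878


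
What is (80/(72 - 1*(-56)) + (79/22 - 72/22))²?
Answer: 6889/7744 ≈ 0.88959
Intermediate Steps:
(80/(72 - 1*(-56)) + (79/22 - 72/22))² = (80/(72 + 56) + (79*(1/22) - 72*1/22))² = (80/128 + (79/22 - 36/11))² = (80*(1/128) + 7/22)² = (5/8 + 7/22)² = (83/88)² = 6889/7744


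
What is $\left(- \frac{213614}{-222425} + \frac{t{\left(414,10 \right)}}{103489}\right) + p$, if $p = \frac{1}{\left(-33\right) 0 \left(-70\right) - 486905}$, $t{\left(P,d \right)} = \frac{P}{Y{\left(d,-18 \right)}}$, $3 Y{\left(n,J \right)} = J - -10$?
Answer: $\frac{8597620661563819}{8966274096317300} \approx 0.95888$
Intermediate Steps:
$Y{\left(n,J \right)} = \frac{10}{3} + \frac{J}{3}$ ($Y{\left(n,J \right)} = \frac{J - -10}{3} = \frac{J + 10}{3} = \frac{10 + J}{3} = \frac{10}{3} + \frac{J}{3}$)
$t{\left(P,d \right)} = - \frac{3 P}{8}$ ($t{\left(P,d \right)} = \frac{P}{\frac{10}{3} + \frac{1}{3} \left(-18\right)} = \frac{P}{\frac{10}{3} - 6} = \frac{P}{- \frac{8}{3}} = P \left(- \frac{3}{8}\right) = - \frac{3 P}{8}$)
$p = - \frac{1}{486905}$ ($p = \frac{1}{0 \left(-70\right) - 486905} = \frac{1}{0 - 486905} = \frac{1}{-486905} = - \frac{1}{486905} \approx -2.0538 \cdot 10^{-6}$)
$\left(- \frac{213614}{-222425} + \frac{t{\left(414,10 \right)}}{103489}\right) + p = \left(- \frac{213614}{-222425} + \frac{\left(- \frac{3}{8}\right) 414}{103489}\right) - \frac{1}{486905} = \left(\left(-213614\right) \left(- \frac{1}{222425}\right) - \frac{621}{413956}\right) - \frac{1}{486905} = \left(\frac{213614}{222425} - \frac{621}{413956}\right) - \frac{1}{486905} = \frac{88288671059}{92074163300} - \frac{1}{486905} = \frac{8597620661563819}{8966274096317300}$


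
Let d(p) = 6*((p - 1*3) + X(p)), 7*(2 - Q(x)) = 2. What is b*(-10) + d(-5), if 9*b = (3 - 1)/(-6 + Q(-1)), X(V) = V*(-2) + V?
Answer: -472/27 ≈ -17.481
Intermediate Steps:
X(V) = -V (X(V) = -2*V + V = -V)
Q(x) = 12/7 (Q(x) = 2 - 1/7*2 = 2 - 2/7 = 12/7)
d(p) = -18 (d(p) = 6*((p - 1*3) - p) = 6*((p - 3) - p) = 6*((-3 + p) - p) = 6*(-3) = -18)
b = -7/135 (b = ((3 - 1)/(-6 + 12/7))/9 = (2/(-30/7))/9 = (2*(-7/30))/9 = (1/9)*(-7/15) = -7/135 ≈ -0.051852)
b*(-10) + d(-5) = -7/135*(-10) - 18 = 14/27 - 18 = -472/27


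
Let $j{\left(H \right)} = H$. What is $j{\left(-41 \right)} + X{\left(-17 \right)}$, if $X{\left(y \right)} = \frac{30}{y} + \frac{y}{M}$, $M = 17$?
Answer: $- \frac{744}{17} \approx -43.765$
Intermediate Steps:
$X{\left(y \right)} = \frac{30}{y} + \frac{y}{17}$
$j{\left(-41 \right)} + X{\left(-17 \right)} = -41 + \left(\frac{30}{-17} + \frac{1}{17} \left(-17\right)\right) = -41 + \left(30 \left(- \frac{1}{17}\right) - 1\right) = -41 - \frac{47}{17} = - \frac{744}{17}$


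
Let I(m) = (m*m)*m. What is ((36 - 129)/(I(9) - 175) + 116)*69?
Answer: 4427799/554 ≈ 7992.4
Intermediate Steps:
I(m) = m**3 (I(m) = m**2*m = m**3)
((36 - 129)/(I(9) - 175) + 116)*69 = ((36 - 129)/(9**3 - 175) + 116)*69 = (-93/(729 - 175) + 116)*69 = (-93/554 + 116)*69 = (64171/554)*69 = 4427799/554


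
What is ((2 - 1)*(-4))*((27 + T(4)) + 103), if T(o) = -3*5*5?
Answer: -220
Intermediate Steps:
T(o) = -75 (T(o) = -15*5 = -75)
((2 - 1)*(-4))*((27 + T(4)) + 103) = ((2 - 1)*(-4))*((27 - 75) + 103) = (1*(-4))*(-48 + 103) = -4*55 = -220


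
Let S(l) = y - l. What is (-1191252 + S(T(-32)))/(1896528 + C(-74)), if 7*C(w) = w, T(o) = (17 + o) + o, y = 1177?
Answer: -4165098/6637811 ≈ -0.62748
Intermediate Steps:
T(o) = 17 + 2*o
C(w) = w/7
S(l) = 1177 - l
(-1191252 + S(T(-32)))/(1896528 + C(-74)) = (-1191252 + (1177 - (17 + 2*(-32))))/(1896528 + (1/7)*(-74)) = (-1191252 + (1177 - (17 - 64)))/(1896528 - 74/7) = (-1191252 + (1177 - 1*(-47)))/(13275622/7) = (-1191252 + (1177 + 47))*(7/13275622) = (-1191252 + 1224)*(7/13275622) = -1190028*7/13275622 = -4165098/6637811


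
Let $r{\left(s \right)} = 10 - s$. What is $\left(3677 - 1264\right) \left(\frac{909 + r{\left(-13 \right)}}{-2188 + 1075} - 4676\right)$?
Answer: $- \frac{12560437160}{1113} \approx -1.1285 \cdot 10^{7}$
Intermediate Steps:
$\left(3677 - 1264\right) \left(\frac{909 + r{\left(-13 \right)}}{-2188 + 1075} - 4676\right) = \left(3677 - 1264\right) \left(\frac{909 + \left(10 - -13\right)}{-2188 + 1075} - 4676\right) = 2413 \left(\frac{909 + \left(10 + 13\right)}{-1113} - 4676\right) = 2413 \left(\left(909 + 23\right) \left(- \frac{1}{1113}\right) - 4676\right) = 2413 \left(932 \left(- \frac{1}{1113}\right) - 4676\right) = 2413 \left(- \frac{932}{1113} - 4676\right) = 2413 \left(- \frac{5205320}{1113}\right) = - \frac{12560437160}{1113}$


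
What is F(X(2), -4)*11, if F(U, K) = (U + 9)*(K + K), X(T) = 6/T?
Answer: -1056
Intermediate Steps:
F(U, K) = 2*K*(9 + U) (F(U, K) = (9 + U)*(2*K) = 2*K*(9 + U))
F(X(2), -4)*11 = (2*(-4)*(9 + 6/2))*11 = (2*(-4)*(9 + 6*(½)))*11 = (2*(-4)*(9 + 3))*11 = (2*(-4)*12)*11 = -96*11 = -1056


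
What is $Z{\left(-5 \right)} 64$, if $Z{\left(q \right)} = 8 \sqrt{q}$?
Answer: $512 i \sqrt{5} \approx 1144.9 i$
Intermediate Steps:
$Z{\left(-5 \right)} 64 = 8 \sqrt{-5} \cdot 64 = 8 i \sqrt{5} \cdot 64 = 512 i \sqrt{5}$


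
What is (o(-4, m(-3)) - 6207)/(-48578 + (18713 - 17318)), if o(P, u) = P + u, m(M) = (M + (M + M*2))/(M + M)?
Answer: 6209/47183 ≈ 0.13159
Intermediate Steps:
m(M) = 2 (m(M) = (M + (M + 2*M))/((2*M)) = (M + 3*M)*(1/(2*M)) = (4*M)*(1/(2*M)) = 2)
(o(-4, m(-3)) - 6207)/(-48578 + (18713 - 17318)) = ((-4 + 2) - 6207)/(-48578 + (18713 - 17318)) = (-2 - 6207)/(-48578 + 1395) = -6209/(-47183) = -6209*(-1/47183) = 6209/47183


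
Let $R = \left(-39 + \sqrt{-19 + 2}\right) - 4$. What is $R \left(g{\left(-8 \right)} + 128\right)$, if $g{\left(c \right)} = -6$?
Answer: $-5246 + 122 i \sqrt{17} \approx -5246.0 + 503.02 i$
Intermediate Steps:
$R = -43 + i \sqrt{17}$ ($R = \left(-39 + \sqrt{-17}\right) - 4 = \left(-39 + i \sqrt{17}\right) - 4 = -43 + i \sqrt{17} \approx -43.0 + 4.1231 i$)
$R \left(g{\left(-8 \right)} + 128\right) = \left(-43 + i \sqrt{17}\right) \left(-6 + 128\right) = \left(-43 + i \sqrt{17}\right) 122 = -5246 + 122 i \sqrt{17}$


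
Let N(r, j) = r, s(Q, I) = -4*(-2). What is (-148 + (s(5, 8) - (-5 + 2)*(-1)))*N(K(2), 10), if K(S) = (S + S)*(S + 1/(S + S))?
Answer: -1287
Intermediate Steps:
s(Q, I) = 8
K(S) = 2*S*(S + 1/(2*S)) (K(S) = (2*S)*(S + 1/(2*S)) = 2*S*(S + 1/(2*S)))
(-148 + (s(5, 8) - (-5 + 2)*(-1)))*N(K(2), 10) = (-148 + (8 - (-5 + 2)*(-1)))*(1 + 2*2**2) = (-148 + (8 - (-3)*(-1)))*(1 + 2*4) = (-148 + (8 - 1*3))*(1 + 8) = (-148 + (8 - 3))*9 = (-148 + 5)*9 = -143*9 = -1287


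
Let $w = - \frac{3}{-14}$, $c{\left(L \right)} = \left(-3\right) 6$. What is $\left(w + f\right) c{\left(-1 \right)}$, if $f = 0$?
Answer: $- \frac{27}{7} \approx -3.8571$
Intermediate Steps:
$c{\left(L \right)} = -18$
$w = \frac{3}{14}$ ($w = \left(-3\right) \left(- \frac{1}{14}\right) = \frac{3}{14} \approx 0.21429$)
$\left(w + f\right) c{\left(-1 \right)} = \left(\frac{3}{14} + 0\right) \left(-18\right) = \frac{3}{14} \left(-18\right) = - \frac{27}{7}$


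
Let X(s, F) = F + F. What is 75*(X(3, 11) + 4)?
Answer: 1950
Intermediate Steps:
X(s, F) = 2*F
75*(X(3, 11) + 4) = 75*(2*11 + 4) = 75*(22 + 4) = 75*26 = 1950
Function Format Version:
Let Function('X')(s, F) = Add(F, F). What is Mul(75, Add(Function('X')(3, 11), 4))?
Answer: 1950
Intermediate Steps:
Function('X')(s, F) = Mul(2, F)
Mul(75, Add(Function('X')(3, 11), 4)) = Mul(75, Add(Mul(2, 11), 4)) = Mul(75, Add(22, 4)) = Mul(75, 26) = 1950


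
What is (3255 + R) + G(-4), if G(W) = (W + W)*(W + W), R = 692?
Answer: 4011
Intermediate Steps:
G(W) = 4*W² (G(W) = (2*W)*(2*W) = 4*W²)
(3255 + R) + G(-4) = (3255 + 692) + 4*(-4)² = 3947 + 4*16 = 3947 + 64 = 4011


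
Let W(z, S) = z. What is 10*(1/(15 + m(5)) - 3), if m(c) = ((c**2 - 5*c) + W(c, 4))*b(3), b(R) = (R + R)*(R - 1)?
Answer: -448/15 ≈ -29.867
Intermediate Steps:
b(R) = 2*R*(-1 + R) (b(R) = (2*R)*(-1 + R) = 2*R*(-1 + R))
m(c) = -48*c + 12*c**2 (m(c) = ((c**2 - 5*c) + c)*(2*3*(-1 + 3)) = (c**2 - 4*c)*(2*3*2) = (c**2 - 4*c)*12 = -48*c + 12*c**2)
10*(1/(15 + m(5)) - 3) = 10*(1/(15 + 12*5*(-4 + 5)) - 3) = 10*(1/(15 + 12*5*1) - 3) = 10*(1/(15 + 60) - 3) = 10*(1/75 - 3) = 10*(-224/75) = -448/15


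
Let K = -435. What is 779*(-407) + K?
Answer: -317488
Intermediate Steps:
779*(-407) + K = 779*(-407) - 435 = -317053 - 435 = -317488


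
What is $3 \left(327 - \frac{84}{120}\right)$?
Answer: $\frac{9789}{10} \approx 978.9$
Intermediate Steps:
$3 \left(327 - \frac{84}{120}\right) = 3 \left(327 - \frac{7}{10}\right) = 3 \cdot \frac{3263}{10} = \frac{9789}{10}$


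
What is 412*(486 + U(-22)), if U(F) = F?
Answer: 191168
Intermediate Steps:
412*(486 + U(-22)) = 412*(486 - 22) = 412*464 = 191168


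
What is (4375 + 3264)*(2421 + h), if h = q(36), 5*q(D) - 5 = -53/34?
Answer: 3144876993/170 ≈ 1.8499e+7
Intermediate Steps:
q(D) = 117/170 (q(D) = 1 + (-53/34)/5 = 1 + (-53*1/34)/5 = 1 + (⅕)*(-53/34) = 1 - 53/170 = 117/170)
h = 117/170 ≈ 0.68824
(4375 + 3264)*(2421 + h) = (4375 + 3264)*(2421 + 117/170) = 7639*(411687/170) = 3144876993/170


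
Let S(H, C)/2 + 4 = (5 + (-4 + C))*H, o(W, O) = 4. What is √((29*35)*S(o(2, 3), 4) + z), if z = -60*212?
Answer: 4*√1235 ≈ 140.57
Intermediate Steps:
S(H, C) = -8 + 2*H*(1 + C) (S(H, C) = -8 + 2*((5 + (-4 + C))*H) = -8 + 2*((1 + C)*H) = -8 + 2*(H*(1 + C)) = -8 + 2*H*(1 + C))
z = -12720
√((29*35)*S(o(2, 3), 4) + z) = √((29*35)*(-8 + 2*4 + 2*4*4) - 12720) = √(1015*(-8 + 8 + 32) - 12720) = √(1015*32 - 12720) = √(32480 - 12720) = √19760 = 4*√1235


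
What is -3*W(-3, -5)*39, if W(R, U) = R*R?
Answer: -1053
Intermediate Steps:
W(R, U) = R**2
-3*W(-3, -5)*39 = -3*(-3)**2*39 = -3*9*39 = -27*39 = -1053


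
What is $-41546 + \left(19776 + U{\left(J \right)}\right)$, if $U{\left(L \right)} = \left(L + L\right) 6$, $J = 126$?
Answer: $-20258$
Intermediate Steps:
$U{\left(L \right)} = 12 L$ ($U{\left(L \right)} = 2 L 6 = 12 L$)
$-41546 + \left(19776 + U{\left(J \right)}\right) = -41546 + \left(19776 + 12 \cdot 126\right) = -41546 + \left(19776 + 1512\right) = -41546 + 21288 = -20258$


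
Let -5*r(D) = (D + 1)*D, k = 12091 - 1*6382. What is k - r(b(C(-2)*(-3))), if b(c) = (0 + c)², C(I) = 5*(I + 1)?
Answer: 15879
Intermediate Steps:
C(I) = 5 + 5*I (C(I) = 5*(1 + I) = 5 + 5*I)
k = 5709 (k = 12091 - 6382 = 5709)
b(c) = c²
r(D) = -D*(1 + D)/5 (r(D) = -(D + 1)*D/5 = -(1 + D)*D/5 = -D*(1 + D)/5)
k - r(b(C(-2)*(-3))) = 5709 - (-1)*((5 + 5*(-2))*(-3))²*(1 + ((5 + 5*(-2))*(-3))²)/5 = 5709 - (-1)*((5 - 10)*(-3))²*(1 + ((5 - 10)*(-3))²)/5 = 5709 - (-1)*(-5*(-3))²*(1 + (-5*(-3))²)/5 = 5709 - (-1)*15²*(1 + 15²)/5 = 5709 - (-1)*225*(1 + 225)/5 = 5709 - (-1)*225*226/5 = 5709 - 1*(-10170) = 5709 + 10170 = 15879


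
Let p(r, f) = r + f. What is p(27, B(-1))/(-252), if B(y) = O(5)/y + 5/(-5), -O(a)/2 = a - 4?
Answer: -1/9 ≈ -0.11111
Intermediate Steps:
O(a) = 8 - 2*a (O(a) = -2*(a - 4) = -2*(-4 + a) = 8 - 2*a)
B(y) = -1 - 2/y (B(y) = (8 - 2*5)/y + 5/(-5) = (8 - 10)/y + 5*(-1/5) = -2/y - 1 = -1 - 2/y)
p(r, f) = f + r
p(27, B(-1))/(-252) = ((-2 - 1*(-1))/(-1) + 27)/(-252) = (-(-2 + 1) + 27)*(-1/252) = (-1*(-1) + 27)*(-1/252) = (1 + 27)*(-1/252) = 28*(-1/252) = -1/9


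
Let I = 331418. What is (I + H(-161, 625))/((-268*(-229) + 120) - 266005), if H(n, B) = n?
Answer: -110419/68171 ≈ -1.6197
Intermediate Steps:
(I + H(-161, 625))/((-268*(-229) + 120) - 266005) = (331418 - 161)/((-268*(-229) + 120) - 266005) = 331257/((61372 + 120) - 266005) = 331257/(61492 - 266005) = 331257/(-204513) = 331257*(-1/204513) = -110419/68171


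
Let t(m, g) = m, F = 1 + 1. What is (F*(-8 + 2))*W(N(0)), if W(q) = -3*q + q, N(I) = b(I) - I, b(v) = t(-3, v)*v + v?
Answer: 0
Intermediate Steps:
F = 2
b(v) = -2*v (b(v) = -3*v + v = -2*v)
N(I) = -3*I (N(I) = -2*I - I = -3*I)
W(q) = -2*q
(F*(-8 + 2))*W(N(0)) = (2*(-8 + 2))*(-(-6)*0) = (2*(-6))*(-2*0) = -12*0 = 0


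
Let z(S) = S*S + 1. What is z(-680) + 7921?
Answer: 470322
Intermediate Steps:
z(S) = 1 + S² (z(S) = S² + 1 = 1 + S²)
z(-680) + 7921 = (1 + (-680)²) + 7921 = (1 + 462400) + 7921 = 462401 + 7921 = 470322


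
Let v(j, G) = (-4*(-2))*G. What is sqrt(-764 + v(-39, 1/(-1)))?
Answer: 2*I*sqrt(193) ≈ 27.785*I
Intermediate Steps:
v(j, G) = 8*G
sqrt(-764 + v(-39, 1/(-1))) = sqrt(-764 + 8/(-1)) = sqrt(-764 + 8*(-1)) = sqrt(-764 - 8) = sqrt(-772) = 2*I*sqrt(193)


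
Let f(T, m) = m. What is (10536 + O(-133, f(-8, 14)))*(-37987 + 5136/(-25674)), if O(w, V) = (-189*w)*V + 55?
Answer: -58924833437561/4279 ≈ -1.3771e+10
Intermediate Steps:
O(w, V) = 55 - 189*V*w (O(w, V) = -189*V*w + 55 = 55 - 189*V*w)
(10536 + O(-133, f(-8, 14)))*(-37987 + 5136/(-25674)) = (10536 + (55 - 189*14*(-133)))*(-37987 + 5136/(-25674)) = (10536 + (55 + 351918))*(-37987 + 5136*(-1/25674)) = (10536 + 351973)*(-37987 - 856/4279) = 362509*(-162547229/4279) = -58924833437561/4279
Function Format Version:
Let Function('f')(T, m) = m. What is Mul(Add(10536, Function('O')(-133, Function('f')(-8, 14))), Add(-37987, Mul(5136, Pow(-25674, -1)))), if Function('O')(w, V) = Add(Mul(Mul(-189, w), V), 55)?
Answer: Rational(-58924833437561, 4279) ≈ -1.3771e+10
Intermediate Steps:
Function('O')(w, V) = Add(55, Mul(-189, V, w)) (Function('O')(w, V) = Add(Mul(-189, V, w), 55) = Add(55, Mul(-189, V, w)))
Mul(Add(10536, Function('O')(-133, Function('f')(-8, 14))), Add(-37987, Mul(5136, Pow(-25674, -1)))) = Mul(Add(10536, Add(55, Mul(-189, 14, -133))), Add(-37987, Mul(5136, Pow(-25674, -1)))) = Mul(Add(10536, Add(55, 351918)), Add(-37987, Mul(5136, Rational(-1, 25674)))) = Mul(Add(10536, 351973), Add(-37987, Rational(-856, 4279))) = Mul(362509, Rational(-162547229, 4279)) = Rational(-58924833437561, 4279)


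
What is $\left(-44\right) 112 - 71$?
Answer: $-4999$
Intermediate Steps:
$\left(-44\right) 112 - 71 = -4928 - 71 = -4999$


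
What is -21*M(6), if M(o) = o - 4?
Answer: -42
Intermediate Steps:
M(o) = -4 + o
-21*M(6) = -21*(-4 + 6) = -21*2 = -42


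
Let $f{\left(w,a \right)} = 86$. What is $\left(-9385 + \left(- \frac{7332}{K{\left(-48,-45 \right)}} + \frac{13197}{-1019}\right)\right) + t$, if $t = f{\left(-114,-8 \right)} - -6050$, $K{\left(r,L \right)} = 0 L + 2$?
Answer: $- \frac{7059582}{1019} \approx -6928.0$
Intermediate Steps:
$K{\left(r,L \right)} = 2$ ($K{\left(r,L \right)} = 0 + 2 = 2$)
$t = 6136$ ($t = 86 - -6050 = 86 + 6050 = 6136$)
$\left(-9385 + \left(- \frac{7332}{K{\left(-48,-45 \right)}} + \frac{13197}{-1019}\right)\right) + t = \left(-9385 + \left(- \frac{7332}{2} + \frac{13197}{-1019}\right)\right) + 6136 = \left(-9385 + \left(\left(-7332\right) \frac{1}{2} + 13197 \left(- \frac{1}{1019}\right)\right)\right) + 6136 = \left(-9385 - \frac{3748851}{1019}\right) + 6136 = - \frac{13312166}{1019} + 6136 = - \frac{7059582}{1019}$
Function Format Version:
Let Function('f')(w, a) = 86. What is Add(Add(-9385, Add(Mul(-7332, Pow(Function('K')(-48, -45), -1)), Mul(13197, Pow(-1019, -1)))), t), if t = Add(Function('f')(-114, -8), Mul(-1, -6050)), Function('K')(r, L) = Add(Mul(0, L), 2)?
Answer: Rational(-7059582, 1019) ≈ -6928.0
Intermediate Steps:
Function('K')(r, L) = 2 (Function('K')(r, L) = Add(0, 2) = 2)
t = 6136 (t = Add(86, Mul(-1, -6050)) = Add(86, 6050) = 6136)
Add(Add(-9385, Add(Mul(-7332, Pow(Function('K')(-48, -45), -1)), Mul(13197, Pow(-1019, -1)))), t) = Add(Add(-9385, Add(Mul(-7332, Pow(2, -1)), Mul(13197, Pow(-1019, -1)))), 6136) = Add(Add(-9385, Add(Mul(-7332, Rational(1, 2)), Mul(13197, Rational(-1, 1019)))), 6136) = Add(Add(-9385, Add(-3666, Rational(-13197, 1019))), 6136) = Add(Add(-9385, Rational(-3748851, 1019)), 6136) = Add(Rational(-13312166, 1019), 6136) = Rational(-7059582, 1019)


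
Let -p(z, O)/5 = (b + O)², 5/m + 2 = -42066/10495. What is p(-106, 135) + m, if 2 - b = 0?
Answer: -5917542795/63056 ≈ -93846.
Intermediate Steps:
b = 2 (b = 2 - 1*0 = 2 + 0 = 2)
m = -52475/63056 (m = 5/(-2 - 42066/10495) = 5/(-63056/10495) = 5*(-10495/63056) = -52475/63056 ≈ -0.83220)
p(z, O) = -5*(2 + O)²
p(-106, 135) + m = -5*(2 + 135)² - 52475/63056 = -5*137² - 52475/63056 = -5*18769 - 52475/63056 = -93845 - 52475/63056 = -5917542795/63056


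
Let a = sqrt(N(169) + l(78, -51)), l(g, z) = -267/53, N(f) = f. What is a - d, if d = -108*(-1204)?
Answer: -130032 + sqrt(460570)/53 ≈ -1.3002e+5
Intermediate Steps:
l(g, z) = -267/53 (l(g, z) = -267*1/53 = -267/53)
d = 130032
a = sqrt(460570)/53 (a = sqrt(169 - 267/53) = sqrt(8690/53) = sqrt(460570)/53 ≈ 12.805)
a - d = sqrt(460570)/53 - 1*130032 = sqrt(460570)/53 - 130032 = -130032 + sqrt(460570)/53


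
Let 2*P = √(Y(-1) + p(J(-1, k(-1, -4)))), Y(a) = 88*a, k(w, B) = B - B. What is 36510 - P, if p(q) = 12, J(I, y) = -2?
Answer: 36510 - I*√19 ≈ 36510.0 - 4.3589*I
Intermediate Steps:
k(w, B) = 0
P = I*√19 (P = √(88*(-1) + 12)/2 = √(-88 + 12)/2 = √(-76)/2 = (2*I*√19)/2 = I*√19 ≈ 4.3589*I)
36510 - P = 36510 - I*√19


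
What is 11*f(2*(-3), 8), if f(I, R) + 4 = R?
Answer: 44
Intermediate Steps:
f(I, R) = -4 + R
11*f(2*(-3), 8) = 11*(-4 + 8) = 11*4 = 44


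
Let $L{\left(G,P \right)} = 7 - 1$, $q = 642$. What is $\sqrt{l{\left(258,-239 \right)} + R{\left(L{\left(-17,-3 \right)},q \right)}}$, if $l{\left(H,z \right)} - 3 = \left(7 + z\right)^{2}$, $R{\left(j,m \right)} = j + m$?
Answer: $5 \sqrt{2179} \approx 233.4$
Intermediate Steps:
$L{\left(G,P \right)} = 6$
$l{\left(H,z \right)} = 3 + \left(7 + z\right)^{2}$
$\sqrt{l{\left(258,-239 \right)} + R{\left(L{\left(-17,-3 \right)},q \right)}} = \sqrt{\left(3 + \left(7 - 239\right)^{2}\right) + \left(6 + 642\right)} = \sqrt{\left(3 + \left(-232\right)^{2}\right) + 648} = \sqrt{\left(3 + 53824\right) + 648} = \sqrt{53827 + 648} = \sqrt{54475} = 5 \sqrt{2179}$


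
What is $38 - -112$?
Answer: $150$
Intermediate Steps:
$38 - -112 = 38 + 112 = 150$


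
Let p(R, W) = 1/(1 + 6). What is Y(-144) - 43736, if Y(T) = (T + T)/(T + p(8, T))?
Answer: -44040136/1007 ≈ -43734.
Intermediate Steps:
p(R, W) = ⅐ (p(R, W) = 1/7 = ⅐)
Y(T) = 2*T/(⅐ + T) (Y(T) = (T + T)/(T + ⅐) = (2*T)/(⅐ + T) = 2*T/(⅐ + T))
Y(-144) - 43736 = 14*(-144)/(1 + 7*(-144)) - 43736 = 14*(-144)/(1 - 1008) - 43736 = 14*(-144)/(-1007) - 43736 = 14*(-144)*(-1/1007) - 43736 = 2016/1007 - 43736 = -44040136/1007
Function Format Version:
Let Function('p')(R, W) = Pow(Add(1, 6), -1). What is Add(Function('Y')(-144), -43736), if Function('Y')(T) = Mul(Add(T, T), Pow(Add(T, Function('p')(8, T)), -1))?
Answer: Rational(-44040136, 1007) ≈ -43734.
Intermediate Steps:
Function('p')(R, W) = Rational(1, 7) (Function('p')(R, W) = Pow(7, -1) = Rational(1, 7))
Function('Y')(T) = Mul(2, T, Pow(Add(Rational(1, 7), T), -1)) (Function('Y')(T) = Mul(Add(T, T), Pow(Add(T, Rational(1, 7)), -1)) = Mul(Mul(2, T), Pow(Add(Rational(1, 7), T), -1)) = Mul(2, T, Pow(Add(Rational(1, 7), T), -1)))
Add(Function('Y')(-144), -43736) = Add(Mul(14, -144, Pow(Add(1, Mul(7, -144)), -1)), -43736) = Add(Mul(14, -144, Pow(Add(1, -1008), -1)), -43736) = Add(Mul(14, -144, Pow(-1007, -1)), -43736) = Add(Mul(14, -144, Rational(-1, 1007)), -43736) = Add(Rational(2016, 1007), -43736) = Rational(-44040136, 1007)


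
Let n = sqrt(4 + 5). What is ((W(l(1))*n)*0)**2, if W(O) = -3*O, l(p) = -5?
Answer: 0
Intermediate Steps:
n = 3 (n = sqrt(9) = 3)
((W(l(1))*n)*0)**2 = ((-3*(-5)*3)*0)**2 = ((15*3)*0)**2 = (45*0)**2 = 0**2 = 0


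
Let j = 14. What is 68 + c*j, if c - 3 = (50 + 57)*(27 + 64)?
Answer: 136428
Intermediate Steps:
c = 9740 (c = 3 + (50 + 57)*(27 + 64) = 3 + 107*91 = 3 + 9737 = 9740)
68 + c*j = 68 + 9740*14 = 68 + 136360 = 136428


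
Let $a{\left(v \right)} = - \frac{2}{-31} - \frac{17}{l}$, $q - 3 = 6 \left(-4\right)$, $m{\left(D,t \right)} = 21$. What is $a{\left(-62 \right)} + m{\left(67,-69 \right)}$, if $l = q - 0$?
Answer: $\frac{14240}{651} \approx 21.874$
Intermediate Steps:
$q = -21$ ($q = 3 + 6 \left(-4\right) = 3 - 24 = -21$)
$l = -21$ ($l = -21 - 0 = -21 + 0 = -21$)
$a{\left(v \right)} = \frac{569}{651}$ ($a{\left(v \right)} = - \frac{2}{-31} - \frac{17}{-21} = \left(-2\right) \left(- \frac{1}{31}\right) - - \frac{17}{21} = \frac{2}{31} + \frac{17}{21} = \frac{569}{651}$)
$a{\left(-62 \right)} + m{\left(67,-69 \right)} = \frac{569}{651} + 21 = \frac{14240}{651}$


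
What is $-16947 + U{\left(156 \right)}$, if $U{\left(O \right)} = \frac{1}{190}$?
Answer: $- \frac{3219929}{190} \approx -16947.0$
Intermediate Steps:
$U{\left(O \right)} = \frac{1}{190}$
$-16947 + U{\left(156 \right)} = -16947 + \frac{1}{190} = - \frac{3219929}{190}$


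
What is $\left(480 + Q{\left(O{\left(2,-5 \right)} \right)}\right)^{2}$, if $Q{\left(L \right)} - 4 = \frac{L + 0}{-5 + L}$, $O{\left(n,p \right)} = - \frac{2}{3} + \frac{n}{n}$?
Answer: $\frac{45900625}{196} \approx 2.3419 \cdot 10^{5}$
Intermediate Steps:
$O{\left(n,p \right)} = \frac{1}{3}$ ($O{\left(n,p \right)} = \left(-2\right) \frac{1}{3} + 1 = - \frac{2}{3} + 1 = \frac{1}{3}$)
$Q{\left(L \right)} = 4 + \frac{L}{-5 + L}$ ($Q{\left(L \right)} = 4 + \frac{L + 0}{-5 + L} = 4 + \frac{L}{-5 + L}$)
$\left(480 + Q{\left(O{\left(2,-5 \right)} \right)}\right)^{2} = \left(480 + \frac{5 \left(-4 + \frac{1}{3}\right)}{-5 + \frac{1}{3}}\right)^{2} = \left(480 + 5 \frac{1}{- \frac{14}{3}} \left(- \frac{11}{3}\right)\right)^{2} = \left(480 + 5 \left(- \frac{3}{14}\right) \left(- \frac{11}{3}\right)\right)^{2} = \left(480 + \frac{55}{14}\right)^{2} = \left(\frac{6775}{14}\right)^{2} = \frac{45900625}{196}$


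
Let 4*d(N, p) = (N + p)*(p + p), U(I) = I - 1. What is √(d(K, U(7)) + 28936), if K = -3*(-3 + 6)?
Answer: √28927 ≈ 170.08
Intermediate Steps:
K = -9 (K = -3*3 = -9)
U(I) = -1 + I
d(N, p) = p*(N + p)/2 (d(N, p) = ((N + p)*(p + p))/4 = ((N + p)*(2*p))/4 = (2*p*(N + p))/4 = p*(N + p)/2)
√(d(K, U(7)) + 28936) = √((-1 + 7)*(-9 + (-1 + 7))/2 + 28936) = √((½)*6*(-9 + 6) + 28936) = √((½)*6*(-3) + 28936) = √(-9 + 28936) = √28927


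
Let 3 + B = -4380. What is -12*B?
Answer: 52596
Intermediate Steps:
B = -4383 (B = -3 - 4380 = -4383)
-12*B = -12*(-4383) = 52596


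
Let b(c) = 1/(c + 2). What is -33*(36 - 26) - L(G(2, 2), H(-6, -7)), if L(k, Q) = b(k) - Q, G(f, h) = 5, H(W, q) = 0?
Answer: -2311/7 ≈ -330.14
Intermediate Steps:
b(c) = 1/(2 + c)
L(k, Q) = 1/(2 + k) - Q
-33*(36 - 26) - L(G(2, 2), H(-6, -7)) = -33*(36 - 26) - (1 - 1*0*(2 + 5))/(2 + 5) = -33*10 - (1 - 1*0*7)/7 = -330 - (1 + 0)/7 = -330 - 1/7 = -2311/7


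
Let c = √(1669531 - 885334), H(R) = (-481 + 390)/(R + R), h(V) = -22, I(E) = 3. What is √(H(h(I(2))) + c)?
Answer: √(1001 + 1452*√87133)/22 ≈ 29.793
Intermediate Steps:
H(R) = -91/(2*R) (H(R) = -91*1/(2*R) = -91/(2*R))
c = 3*√87133 (c = √784197 = 3*√87133 ≈ 885.55)
√(H(h(I(2))) + c) = √(-91/2/(-22) + 3*√87133) = √(-91/2*(-1/22) + 3*√87133) = √(91/44 + 3*√87133)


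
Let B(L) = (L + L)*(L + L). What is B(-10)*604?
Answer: 241600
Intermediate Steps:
B(L) = 4*L² (B(L) = (2*L)*(2*L) = 4*L²)
B(-10)*604 = (4*(-10)²)*604 = (4*100)*604 = 400*604 = 241600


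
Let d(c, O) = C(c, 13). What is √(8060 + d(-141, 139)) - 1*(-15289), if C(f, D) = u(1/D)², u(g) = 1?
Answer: 15289 + √8061 ≈ 15379.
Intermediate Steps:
C(f, D) = 1 (C(f, D) = 1² = 1)
d(c, O) = 1
√(8060 + d(-141, 139)) - 1*(-15289) = √(8060 + 1) - 1*(-15289) = √8061 + 15289 = 15289 + √8061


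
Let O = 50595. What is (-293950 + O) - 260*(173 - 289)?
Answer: -213195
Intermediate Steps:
(-293950 + O) - 260*(173 - 289) = (-293950 + 50595) - 260*(173 - 289) = -243355 - 260*(-116) = -243355 + 30160 = -213195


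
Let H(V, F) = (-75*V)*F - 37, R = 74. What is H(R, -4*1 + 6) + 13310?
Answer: 2173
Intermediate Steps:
H(V, F) = -37 - 75*F*V (H(V, F) = -75*F*V - 37 = -37 - 75*F*V)
H(R, -4*1 + 6) + 13310 = (-37 - 75*(-4*1 + 6)*74) + 13310 = (-37 - 75*(-4 + 6)*74) + 13310 = (-37 - 75*2*74) + 13310 = (-37 - 11100) + 13310 = -11137 + 13310 = 2173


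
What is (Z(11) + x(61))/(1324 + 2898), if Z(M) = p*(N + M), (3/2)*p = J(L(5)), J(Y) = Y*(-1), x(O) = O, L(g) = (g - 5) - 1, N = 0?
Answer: 205/12666 ≈ 0.016185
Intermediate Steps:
L(g) = -6 + g (L(g) = (-5 + g) - 1 = -6 + g)
J(Y) = -Y
p = ⅔ (p = 2*(-(-6 + 5))/3 = 2*(-1*(-1))/3 = (⅔)*1 = ⅔ ≈ 0.66667)
Z(M) = 2*M/3 (Z(M) = 2*(0 + M)/3 = 2*M/3)
(Z(11) + x(61))/(1324 + 2898) = ((⅔)*11 + 61)/(1324 + 2898) = (22/3 + 61)/4222 = (205/3)*(1/4222) = 205/12666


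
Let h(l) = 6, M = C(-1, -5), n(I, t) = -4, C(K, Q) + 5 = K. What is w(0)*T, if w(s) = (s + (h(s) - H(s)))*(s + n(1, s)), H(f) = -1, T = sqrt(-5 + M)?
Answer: -28*I*sqrt(11) ≈ -92.865*I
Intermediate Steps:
C(K, Q) = -5 + K
M = -6 (M = -5 - 1 = -6)
T = I*sqrt(11) (T = sqrt(-5 - 6) = sqrt(-11) = I*sqrt(11) ≈ 3.3166*I)
w(s) = (-4 + s)*(7 + s) (w(s) = (s + (6 - 1*(-1)))*(s - 4) = (s + (6 + 1))*(-4 + s) = (s + 7)*(-4 + s) = (7 + s)*(-4 + s) = (-4 + s)*(7 + s))
w(0)*T = (-28 + 0**2 + 3*0)*(I*sqrt(11)) = (-28 + 0 + 0)*(I*sqrt(11)) = -28*I*sqrt(11)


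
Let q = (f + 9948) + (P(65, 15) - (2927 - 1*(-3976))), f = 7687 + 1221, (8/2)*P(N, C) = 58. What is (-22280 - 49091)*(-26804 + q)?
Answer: 2117791683/2 ≈ 1.0589e+9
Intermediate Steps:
P(N, C) = 29/2 (P(N, C) = (¼)*58 = 29/2)
f = 8908
q = 23935/2 (q = (8908 + 9948) + (29/2 - (2927 - 1*(-3976))) = 18856 + (29/2 - (2927 + 3976)) = 18856 + (29/2 - 1*6903) = 18856 + (29/2 - 6903) = 18856 - 13777/2 = 23935/2 ≈ 11968.)
(-22280 - 49091)*(-26804 + q) = (-22280 - 49091)*(-26804 + 23935/2) = -71371*(-29673/2) = 2117791683/2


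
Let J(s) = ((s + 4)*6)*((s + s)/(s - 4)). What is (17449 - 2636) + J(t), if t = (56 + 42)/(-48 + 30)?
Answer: 3774767/255 ≈ 14803.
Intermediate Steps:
t = -49/9 (t = 98/(-18) = 98*(-1/18) = -49/9 ≈ -5.4444)
J(s) = 2*s*(24 + 6*s)/(-4 + s) (J(s) = ((4 + s)*6)*((2*s)/(-4 + s)) = (24 + 6*s)*(2*s/(-4 + s)) = 2*s*(24 + 6*s)/(-4 + s))
(17449 - 2636) + J(t) = (17449 - 2636) + 12*(-49/9)*(4 - 49/9)/(-4 - 49/9) = 14813 + 12*(-49/9)*(-13/9)/(-85/9) = 14813 + 12*(-49/9)*(-9/85)*(-13/9) = 14813 - 2548/255 = 3774767/255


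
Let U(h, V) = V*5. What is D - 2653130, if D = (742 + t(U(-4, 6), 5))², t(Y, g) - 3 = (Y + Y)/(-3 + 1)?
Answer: -2141905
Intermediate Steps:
U(h, V) = 5*V
t(Y, g) = 3 - Y (t(Y, g) = 3 + (Y + Y)/(-3 + 1) = 3 + (2*Y)/(-2) = 3 + (2*Y)*(-½) = 3 - Y)
D = 511225 (D = (742 + (3 - 5*6))² = (742 + (3 - 1*30))² = (742 + (3 - 30))² = (742 - 27)² = 715² = 511225)
D - 2653130 = 511225 - 2653130 = -2141905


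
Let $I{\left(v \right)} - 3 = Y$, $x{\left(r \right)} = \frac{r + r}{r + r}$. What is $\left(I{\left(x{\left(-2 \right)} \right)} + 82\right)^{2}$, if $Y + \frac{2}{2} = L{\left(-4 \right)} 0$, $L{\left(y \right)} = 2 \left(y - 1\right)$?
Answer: $7056$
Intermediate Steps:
$L{\left(y \right)} = -2 + 2 y$ ($L{\left(y \right)} = 2 \left(-1 + y\right) = -2 + 2 y$)
$x{\left(r \right)} = 1$ ($x{\left(r \right)} = \frac{2 r}{2 r} = 2 r \frac{1}{2 r} = 1$)
$Y = -1$ ($Y = -1 + \left(-2 + 2 \left(-4\right)\right) 0 = -1 + \left(-2 - 8\right) 0 = -1 - 0 = -1 + 0 = -1$)
$I{\left(v \right)} = 2$ ($I{\left(v \right)} = 3 - 1 = 2$)
$\left(I{\left(x{\left(-2 \right)} \right)} + 82\right)^{2} = \left(2 + 82\right)^{2} = 84^{2} = 7056$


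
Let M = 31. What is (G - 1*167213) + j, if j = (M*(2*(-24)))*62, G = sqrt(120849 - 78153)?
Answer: -259469 + 6*sqrt(1186) ≈ -2.5926e+5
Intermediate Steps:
G = 6*sqrt(1186) (G = sqrt(42696) = 6*sqrt(1186) ≈ 206.63)
j = -92256 (j = (31*(2*(-24)))*62 = (31*(-48))*62 = -1488*62 = -92256)
(G - 1*167213) + j = (6*sqrt(1186) - 1*167213) - 92256 = (6*sqrt(1186) - 167213) - 92256 = (-167213 + 6*sqrt(1186)) - 92256 = -259469 + 6*sqrt(1186)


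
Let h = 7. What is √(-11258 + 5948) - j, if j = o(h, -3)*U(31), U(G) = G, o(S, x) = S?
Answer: -217 + 3*I*√590 ≈ -217.0 + 72.87*I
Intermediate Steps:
j = 217 (j = 7*31 = 217)
√(-11258 + 5948) - j = √(-11258 + 5948) - 1*217 = √(-5310) - 217 = 3*I*√590 - 217 = -217 + 3*I*√590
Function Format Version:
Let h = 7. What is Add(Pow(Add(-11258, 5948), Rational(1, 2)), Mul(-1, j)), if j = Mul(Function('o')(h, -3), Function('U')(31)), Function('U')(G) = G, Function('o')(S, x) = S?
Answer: Add(-217, Mul(3, I, Pow(590, Rational(1, 2)))) ≈ Add(-217.00, Mul(72.870, I))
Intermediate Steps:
j = 217 (j = Mul(7, 31) = 217)
Add(Pow(Add(-11258, 5948), Rational(1, 2)), Mul(-1, j)) = Add(Pow(Add(-11258, 5948), Rational(1, 2)), Mul(-1, 217)) = Add(Pow(-5310, Rational(1, 2)), -217) = Add(Mul(3, I, Pow(590, Rational(1, 2))), -217) = Add(-217, Mul(3, I, Pow(590, Rational(1, 2))))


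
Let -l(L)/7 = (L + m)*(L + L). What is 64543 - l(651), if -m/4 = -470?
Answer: 23132077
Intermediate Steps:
m = 1880 (m = -4*(-470) = 1880)
l(L) = -14*L*(1880 + L) (l(L) = -7*(L + 1880)*(L + L) = -7*(1880 + L)*2*L = -14*L*(1880 + L))
64543 - l(651) = 64543 - (-14)*651*(1880 + 651) = 64543 - (-14)*651*2531 = 64543 - 1*(-23067534) = 64543 + 23067534 = 23132077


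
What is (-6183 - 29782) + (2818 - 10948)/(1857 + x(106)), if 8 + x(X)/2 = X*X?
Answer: -874425175/24313 ≈ -35965.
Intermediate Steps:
x(X) = -16 + 2*X² (x(X) = -16 + 2*(X*X) = -16 + 2*X²)
(-6183 - 29782) + (2818 - 10948)/(1857 + x(106)) = (-6183 - 29782) + (2818 - 10948)/(1857 + (-16 + 2*106²)) = -35965 - 8130/(1857 + (-16 + 2*11236)) = -35965 - 8130/(1857 + (-16 + 22472)) = -35965 - 8130/(1857 + 22456) = -35965 - 8130/24313 = -874425175/24313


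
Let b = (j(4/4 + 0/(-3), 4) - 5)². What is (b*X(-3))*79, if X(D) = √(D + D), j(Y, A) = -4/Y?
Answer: 6399*I*√6 ≈ 15674.0*I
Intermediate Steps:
X(D) = √2*√D (X(D) = √(2*D) = √2*√D)
b = 81 (b = (-4/(4/4 + 0/(-3)) - 5)² = (-4/(4*(¼) + 0*(-⅓)) - 5)² = (-4/(1 + 0) - 5)² = (-4/1 - 5)² = (-4*1 - 5)² = (-4 - 5)² = (-9)² = 81)
(b*X(-3))*79 = (81*(√2*√(-3)))*79 = (81*(√2*(I*√3)))*79 = (81*(I*√6))*79 = (81*I*√6)*79 = 6399*I*√6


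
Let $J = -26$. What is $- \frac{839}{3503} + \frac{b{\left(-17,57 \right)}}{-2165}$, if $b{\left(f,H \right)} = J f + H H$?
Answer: $- \frac{14746008}{7583995} \approx -1.9444$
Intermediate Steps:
$b{\left(f,H \right)} = H^{2} - 26 f$ ($b{\left(f,H \right)} = - 26 f + H H = - 26 f + H^{2} = H^{2} - 26 f$)
$- \frac{839}{3503} + \frac{b{\left(-17,57 \right)}}{-2165} = - \frac{839}{3503} + \frac{57^{2} - -442}{-2165} = \left(-839\right) \frac{1}{3503} + \left(3249 + 442\right) \left(- \frac{1}{2165}\right) = - \frac{839}{3503} + 3691 \left(- \frac{1}{2165}\right) = - \frac{839}{3503} - \frac{3691}{2165} = - \frac{14746008}{7583995}$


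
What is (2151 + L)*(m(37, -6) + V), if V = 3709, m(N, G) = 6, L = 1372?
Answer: 13087945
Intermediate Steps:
(2151 + L)*(m(37, -6) + V) = (2151 + 1372)*(6 + 3709) = 3523*3715 = 13087945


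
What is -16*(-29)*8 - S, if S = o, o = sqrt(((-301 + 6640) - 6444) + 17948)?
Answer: 3712 - sqrt(17843) ≈ 3578.4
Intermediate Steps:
o = sqrt(17843) (o = sqrt((6339 - 6444) + 17948) = sqrt(-105 + 17948) = sqrt(17843) ≈ 133.58)
S = sqrt(17843) ≈ 133.58
-16*(-29)*8 - S = -16*(-29)*8 - sqrt(17843) = 464*8 - sqrt(17843) = 3712 - sqrt(17843)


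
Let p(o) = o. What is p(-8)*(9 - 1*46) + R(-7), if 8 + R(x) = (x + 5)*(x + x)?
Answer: 316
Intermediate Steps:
R(x) = -8 + 2*x*(5 + x) (R(x) = -8 + (x + 5)*(x + x) = -8 + (5 + x)*(2*x) = -8 + 2*x*(5 + x))
p(-8)*(9 - 1*46) + R(-7) = -8*(9 - 1*46) + (-8 + 2*(-7)**2 + 10*(-7)) = -8*(9 - 46) + (-8 + 2*49 - 70) = -8*(-37) + (-8 + 98 - 70) = 296 + 20 = 316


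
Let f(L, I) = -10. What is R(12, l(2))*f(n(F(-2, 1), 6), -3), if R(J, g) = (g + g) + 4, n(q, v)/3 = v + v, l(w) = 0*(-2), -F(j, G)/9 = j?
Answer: -40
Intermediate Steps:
F(j, G) = -9*j
l(w) = 0
n(q, v) = 6*v (n(q, v) = 3*(v + v) = 3*(2*v) = 6*v)
R(J, g) = 4 + 2*g (R(J, g) = 2*g + 4 = 4 + 2*g)
R(12, l(2))*f(n(F(-2, 1), 6), -3) = (4 + 2*0)*(-10) = (4 + 0)*(-10) = 4*(-10) = -40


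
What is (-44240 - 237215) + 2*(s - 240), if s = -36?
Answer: -282007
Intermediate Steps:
(-44240 - 237215) + 2*(s - 240) = (-44240 - 237215) + 2*(-36 - 240) = -281455 + 2*(-276) = -281455 - 552 = -282007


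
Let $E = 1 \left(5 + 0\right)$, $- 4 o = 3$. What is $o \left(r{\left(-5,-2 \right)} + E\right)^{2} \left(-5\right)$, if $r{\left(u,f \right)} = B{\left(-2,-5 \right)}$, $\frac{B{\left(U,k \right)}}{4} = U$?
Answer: $\frac{135}{4} \approx 33.75$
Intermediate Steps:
$o = - \frac{3}{4}$ ($o = \left(- \frac{1}{4}\right) 3 = - \frac{3}{4} \approx -0.75$)
$E = 5$ ($E = 1 \cdot 5 = 5$)
$B{\left(U,k \right)} = 4 U$
$r{\left(u,f \right)} = -8$ ($r{\left(u,f \right)} = 4 \left(-2\right) = -8$)
$o \left(r{\left(-5,-2 \right)} + E\right)^{2} \left(-5\right) = - \frac{3 \left(-8 + 5\right)^{2}}{4} \left(-5\right) = - \frac{3 \left(-3\right)^{2}}{4} \left(-5\right) = \left(- \frac{3}{4}\right) 9 \left(-5\right) = \left(- \frac{27}{4}\right) \left(-5\right) = \frac{135}{4}$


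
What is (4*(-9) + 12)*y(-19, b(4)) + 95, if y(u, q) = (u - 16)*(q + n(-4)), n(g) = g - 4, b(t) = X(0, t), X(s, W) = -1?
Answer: -7465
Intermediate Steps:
b(t) = -1
n(g) = -4 + g
y(u, q) = (-16 + u)*(-8 + q) (y(u, q) = (u - 16)*(q + (-4 - 4)) = (-16 + u)*(q - 8) = (-16 + u)*(-8 + q))
(4*(-9) + 12)*y(-19, b(4)) + 95 = (4*(-9) + 12)*(128 - 16*(-1) - 8*(-19) - 1*(-19)) + 95 = (-36 + 12)*(128 + 16 + 152 + 19) + 95 = -24*315 + 95 = -7560 + 95 = -7465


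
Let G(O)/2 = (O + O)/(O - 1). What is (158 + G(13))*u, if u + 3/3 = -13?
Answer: -6818/3 ≈ -2272.7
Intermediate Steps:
u = -14 (u = -1 - 13 = -14)
G(O) = 4*O/(-1 + O) (G(O) = 2*((O + O)/(O - 1)) = 2*((2*O)/(-1 + O)) = 2*(2*O/(-1 + O)) = 4*O/(-1 + O))
(158 + G(13))*u = (158 + 4*13/(-1 + 13))*(-14) = (158 + 4*13/12)*(-14) = (158 + 4*13*(1/12))*(-14) = (158 + 13/3)*(-14) = (487/3)*(-14) = -6818/3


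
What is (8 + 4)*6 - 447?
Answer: -375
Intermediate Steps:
(8 + 4)*6 - 447 = 12*6 - 447 = 72 - 447 = -375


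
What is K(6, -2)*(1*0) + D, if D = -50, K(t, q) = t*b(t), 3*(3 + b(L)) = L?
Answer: -50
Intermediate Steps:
b(L) = -3 + L/3
K(t, q) = t*(-3 + t/3)
K(6, -2)*(1*0) + D = ((1/3)*6*(-9 + 6))*(1*0) - 50 = ((1/3)*6*(-3))*0 - 50 = -6*0 - 50 = 0 - 50 = -50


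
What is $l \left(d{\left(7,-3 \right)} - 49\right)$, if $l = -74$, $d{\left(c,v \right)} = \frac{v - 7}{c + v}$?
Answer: $3811$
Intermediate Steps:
$d{\left(c,v \right)} = \frac{-7 + v}{c + v}$
$l \left(d{\left(7,-3 \right)} - 49\right) = - 74 \left(\frac{-7 - 3}{7 - 3} - 49\right) = - 74 \left(\frac{1}{4} \left(-10\right) - 49\right) = - 74 \left(- \frac{5}{2} - 49\right) = \left(-74\right) \left(- \frac{103}{2}\right) = 3811$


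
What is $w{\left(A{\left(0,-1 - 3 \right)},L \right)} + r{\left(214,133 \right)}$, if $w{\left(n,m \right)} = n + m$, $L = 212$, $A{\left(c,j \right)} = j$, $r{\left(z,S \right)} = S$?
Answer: $341$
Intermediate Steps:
$w{\left(n,m \right)} = m + n$
$w{\left(A{\left(0,-1 - 3 \right)},L \right)} + r{\left(214,133 \right)} = \left(212 - 4\right) + 133 = 208 + 133 = 341$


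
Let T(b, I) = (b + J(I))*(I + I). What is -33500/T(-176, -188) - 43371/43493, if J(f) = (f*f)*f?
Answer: -444107742607/445351002656 ≈ -0.99721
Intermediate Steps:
J(f) = f³ (J(f) = f²*f = f³)
T(b, I) = 2*I*(b + I³) (T(b, I) = (b + I³)*(I + I) = (b + I³)*(2*I) = 2*I*(b + I³))
-33500/T(-176, -188) - 43371/43493 = -33500*(-1/(376*(-176 + (-188)³))) - 43371/43493 = -33500*(-1/(376*(-176 - 6644672))) - 43371*1/43493 = -33500/(2*(-188)*(-6644848)) - 711/713 = -33500/2498462848 - 711/713 = -33500*1/2498462848 - 711/713 = -8375/624615712 - 711/713 = -444107742607/445351002656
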